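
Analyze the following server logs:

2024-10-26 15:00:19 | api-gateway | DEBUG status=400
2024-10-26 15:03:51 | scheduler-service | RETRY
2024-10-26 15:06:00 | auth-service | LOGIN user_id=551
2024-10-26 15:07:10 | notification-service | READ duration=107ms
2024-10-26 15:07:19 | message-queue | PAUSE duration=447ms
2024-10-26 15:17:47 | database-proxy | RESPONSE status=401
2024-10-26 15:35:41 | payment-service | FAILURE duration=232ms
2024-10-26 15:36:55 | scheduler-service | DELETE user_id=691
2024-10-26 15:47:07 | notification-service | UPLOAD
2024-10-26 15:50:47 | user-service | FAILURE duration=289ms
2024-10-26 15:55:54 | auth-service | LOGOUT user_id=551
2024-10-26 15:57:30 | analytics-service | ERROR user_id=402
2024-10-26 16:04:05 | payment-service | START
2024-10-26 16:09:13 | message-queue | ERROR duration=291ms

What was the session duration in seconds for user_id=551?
2994

To calculate session duration:

1. Find LOGIN event for user_id=551: 2024-10-26 15:06:00
2. Find LOGOUT event for user_id=551: 2024-10-26 15:55:54
3. Session duration: 2024-10-26 15:55:54 - 2024-10-26 15:06:00 = 2994 seconds (49 minutes)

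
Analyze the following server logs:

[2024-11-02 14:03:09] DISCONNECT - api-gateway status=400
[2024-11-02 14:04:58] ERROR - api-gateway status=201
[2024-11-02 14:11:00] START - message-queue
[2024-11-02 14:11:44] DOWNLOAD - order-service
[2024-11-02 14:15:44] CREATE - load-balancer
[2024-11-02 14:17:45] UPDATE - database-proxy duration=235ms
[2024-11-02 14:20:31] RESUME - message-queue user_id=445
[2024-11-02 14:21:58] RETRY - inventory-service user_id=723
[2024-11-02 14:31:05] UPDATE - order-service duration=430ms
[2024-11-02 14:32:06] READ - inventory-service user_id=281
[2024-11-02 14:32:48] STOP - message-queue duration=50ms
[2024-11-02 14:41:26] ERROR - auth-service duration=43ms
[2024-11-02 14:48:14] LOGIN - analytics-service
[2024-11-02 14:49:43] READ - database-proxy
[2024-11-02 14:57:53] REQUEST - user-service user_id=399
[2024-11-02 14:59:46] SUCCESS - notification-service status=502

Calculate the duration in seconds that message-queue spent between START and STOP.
1308

To calculate state duration:

1. Find START event for message-queue: 2024-11-02 14:11:00
2. Find STOP event for message-queue: 2024-11-02 14:32:48
3. Calculate duration: 2024-11-02 14:32:48 - 2024-11-02 14:11:00 = 1308 seconds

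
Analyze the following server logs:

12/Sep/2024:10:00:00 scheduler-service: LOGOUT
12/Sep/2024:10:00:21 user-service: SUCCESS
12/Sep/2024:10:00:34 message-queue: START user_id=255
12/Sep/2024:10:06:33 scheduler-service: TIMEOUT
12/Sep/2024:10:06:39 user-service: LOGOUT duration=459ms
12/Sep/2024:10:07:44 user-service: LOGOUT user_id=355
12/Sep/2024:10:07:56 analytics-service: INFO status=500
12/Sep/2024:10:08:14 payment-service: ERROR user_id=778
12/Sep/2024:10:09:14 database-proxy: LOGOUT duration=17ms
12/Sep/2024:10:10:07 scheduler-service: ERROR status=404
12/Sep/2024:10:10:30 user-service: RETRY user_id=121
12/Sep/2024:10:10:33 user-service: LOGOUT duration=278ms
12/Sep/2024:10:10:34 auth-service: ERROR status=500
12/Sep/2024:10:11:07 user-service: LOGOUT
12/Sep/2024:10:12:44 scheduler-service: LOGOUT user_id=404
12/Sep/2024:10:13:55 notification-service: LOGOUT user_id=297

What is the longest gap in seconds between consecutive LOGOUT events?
399

To find the longest gap:

1. Extract all LOGOUT events in chronological order
2. Calculate time differences between consecutive events
3. Find the maximum difference
4. Longest gap: 399 seconds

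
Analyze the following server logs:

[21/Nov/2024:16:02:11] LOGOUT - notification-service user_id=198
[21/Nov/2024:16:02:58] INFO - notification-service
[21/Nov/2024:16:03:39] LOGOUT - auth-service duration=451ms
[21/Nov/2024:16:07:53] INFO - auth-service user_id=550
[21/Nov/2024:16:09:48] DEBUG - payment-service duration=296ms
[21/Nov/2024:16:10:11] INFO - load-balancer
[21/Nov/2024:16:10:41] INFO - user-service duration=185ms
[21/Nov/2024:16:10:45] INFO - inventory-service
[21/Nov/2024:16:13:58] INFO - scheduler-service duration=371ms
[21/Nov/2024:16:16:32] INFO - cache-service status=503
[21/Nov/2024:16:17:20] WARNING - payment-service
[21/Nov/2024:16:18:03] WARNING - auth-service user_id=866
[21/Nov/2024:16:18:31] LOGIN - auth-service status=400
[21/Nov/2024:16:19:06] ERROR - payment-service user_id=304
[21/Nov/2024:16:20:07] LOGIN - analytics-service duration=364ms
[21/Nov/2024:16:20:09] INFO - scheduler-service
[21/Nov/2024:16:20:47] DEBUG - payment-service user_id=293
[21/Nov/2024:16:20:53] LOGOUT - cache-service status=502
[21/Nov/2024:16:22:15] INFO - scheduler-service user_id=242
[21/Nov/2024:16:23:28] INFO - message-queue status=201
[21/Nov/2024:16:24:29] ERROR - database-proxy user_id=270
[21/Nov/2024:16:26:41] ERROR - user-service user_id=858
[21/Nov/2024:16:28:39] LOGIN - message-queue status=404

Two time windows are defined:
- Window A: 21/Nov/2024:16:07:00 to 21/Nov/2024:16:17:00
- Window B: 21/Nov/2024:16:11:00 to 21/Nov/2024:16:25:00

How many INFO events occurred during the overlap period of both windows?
2

To find overlap events:

1. Window A: 21/Nov/2024:16:07:00 to 21/Nov/2024:16:17:00
2. Window B: 21/Nov/2024:16:11:00 to 21/Nov/2024:16:25:00
3. Overlap period: 21/Nov/2024:16:11:00 to 21/Nov/2024:16:17:00
4. Count INFO events in overlap: 2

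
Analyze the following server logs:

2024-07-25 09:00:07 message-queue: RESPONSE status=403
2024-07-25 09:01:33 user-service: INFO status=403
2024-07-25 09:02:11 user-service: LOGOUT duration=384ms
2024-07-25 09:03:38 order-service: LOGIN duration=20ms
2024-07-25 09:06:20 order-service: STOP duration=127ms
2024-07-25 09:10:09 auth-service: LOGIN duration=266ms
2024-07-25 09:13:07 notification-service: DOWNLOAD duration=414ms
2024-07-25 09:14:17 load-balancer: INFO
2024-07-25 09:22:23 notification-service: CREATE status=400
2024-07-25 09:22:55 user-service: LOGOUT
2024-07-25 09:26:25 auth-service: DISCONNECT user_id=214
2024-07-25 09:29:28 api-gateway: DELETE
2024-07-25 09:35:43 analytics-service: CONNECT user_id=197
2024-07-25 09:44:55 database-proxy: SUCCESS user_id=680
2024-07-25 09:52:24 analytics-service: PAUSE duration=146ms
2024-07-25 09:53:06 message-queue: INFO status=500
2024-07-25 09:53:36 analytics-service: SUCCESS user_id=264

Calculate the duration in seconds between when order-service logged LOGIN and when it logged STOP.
162

To find the time between events:

1. Locate the first LOGIN event for order-service: 2024-07-25 09:03:38
2. Locate the first STOP event for order-service: 2024-07-25 09:06:20
3. Calculate the difference: 2024-07-25 09:06:20 - 2024-07-25 09:03:38 = 162 seconds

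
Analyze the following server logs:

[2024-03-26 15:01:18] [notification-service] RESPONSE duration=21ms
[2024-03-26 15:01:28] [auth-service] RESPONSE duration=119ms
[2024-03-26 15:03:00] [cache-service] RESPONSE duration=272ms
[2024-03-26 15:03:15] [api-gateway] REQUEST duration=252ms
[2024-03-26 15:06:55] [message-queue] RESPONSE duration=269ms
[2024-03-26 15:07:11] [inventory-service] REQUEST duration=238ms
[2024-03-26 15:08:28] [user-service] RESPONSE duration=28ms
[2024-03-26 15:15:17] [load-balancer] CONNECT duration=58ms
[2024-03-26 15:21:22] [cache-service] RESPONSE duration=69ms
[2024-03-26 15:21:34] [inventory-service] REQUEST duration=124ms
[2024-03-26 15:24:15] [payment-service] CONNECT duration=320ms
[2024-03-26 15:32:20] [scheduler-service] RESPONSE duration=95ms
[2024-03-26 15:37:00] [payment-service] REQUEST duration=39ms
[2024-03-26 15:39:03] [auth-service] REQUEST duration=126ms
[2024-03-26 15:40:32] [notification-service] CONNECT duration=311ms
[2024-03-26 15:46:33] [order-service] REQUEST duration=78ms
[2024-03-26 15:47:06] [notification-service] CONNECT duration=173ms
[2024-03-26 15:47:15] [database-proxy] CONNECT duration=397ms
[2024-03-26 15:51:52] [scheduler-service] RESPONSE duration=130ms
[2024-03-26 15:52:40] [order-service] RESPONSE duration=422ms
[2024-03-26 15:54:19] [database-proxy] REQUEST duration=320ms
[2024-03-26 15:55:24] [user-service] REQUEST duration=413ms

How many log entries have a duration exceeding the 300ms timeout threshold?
6

To count timeouts:

1. Threshold: 300ms
2. Extract duration from each log entry
3. Count entries where duration > 300
4. Timeout count: 6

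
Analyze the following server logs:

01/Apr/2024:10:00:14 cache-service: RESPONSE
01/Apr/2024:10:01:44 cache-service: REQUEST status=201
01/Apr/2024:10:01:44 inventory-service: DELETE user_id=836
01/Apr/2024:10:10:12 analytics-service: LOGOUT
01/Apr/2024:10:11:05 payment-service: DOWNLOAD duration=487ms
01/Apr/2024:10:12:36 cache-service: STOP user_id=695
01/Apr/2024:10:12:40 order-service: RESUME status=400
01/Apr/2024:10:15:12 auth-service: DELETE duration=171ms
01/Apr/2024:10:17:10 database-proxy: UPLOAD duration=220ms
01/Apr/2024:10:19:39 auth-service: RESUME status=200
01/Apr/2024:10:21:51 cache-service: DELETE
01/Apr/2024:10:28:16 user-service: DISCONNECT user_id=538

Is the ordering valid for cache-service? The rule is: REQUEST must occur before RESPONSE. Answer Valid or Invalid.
Invalid

To validate ordering:

1. Required order: REQUEST → RESPONSE
2. Rule: REQUEST must occur before RESPONSE
3. Check actual order of events for cache-service
4. Result: Invalid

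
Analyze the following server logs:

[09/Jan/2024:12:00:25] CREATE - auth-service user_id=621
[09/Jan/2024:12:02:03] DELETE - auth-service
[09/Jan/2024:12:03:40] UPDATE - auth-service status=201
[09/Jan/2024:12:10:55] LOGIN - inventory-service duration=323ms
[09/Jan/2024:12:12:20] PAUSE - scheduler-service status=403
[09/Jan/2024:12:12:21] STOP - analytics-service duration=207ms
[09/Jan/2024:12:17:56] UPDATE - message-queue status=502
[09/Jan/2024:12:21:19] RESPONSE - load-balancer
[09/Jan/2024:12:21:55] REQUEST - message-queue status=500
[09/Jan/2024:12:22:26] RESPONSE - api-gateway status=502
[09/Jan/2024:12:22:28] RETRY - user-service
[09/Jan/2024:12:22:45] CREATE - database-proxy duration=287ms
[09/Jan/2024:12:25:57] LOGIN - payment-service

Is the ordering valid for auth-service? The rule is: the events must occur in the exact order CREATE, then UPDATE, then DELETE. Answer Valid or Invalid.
Invalid

To validate ordering:

1. Required order: CREATE → UPDATE → DELETE
2. Rule: the events must occur in the exact order CREATE, then UPDATE, then DELETE
3. Check actual order of events for auth-service
4. Result: Invalid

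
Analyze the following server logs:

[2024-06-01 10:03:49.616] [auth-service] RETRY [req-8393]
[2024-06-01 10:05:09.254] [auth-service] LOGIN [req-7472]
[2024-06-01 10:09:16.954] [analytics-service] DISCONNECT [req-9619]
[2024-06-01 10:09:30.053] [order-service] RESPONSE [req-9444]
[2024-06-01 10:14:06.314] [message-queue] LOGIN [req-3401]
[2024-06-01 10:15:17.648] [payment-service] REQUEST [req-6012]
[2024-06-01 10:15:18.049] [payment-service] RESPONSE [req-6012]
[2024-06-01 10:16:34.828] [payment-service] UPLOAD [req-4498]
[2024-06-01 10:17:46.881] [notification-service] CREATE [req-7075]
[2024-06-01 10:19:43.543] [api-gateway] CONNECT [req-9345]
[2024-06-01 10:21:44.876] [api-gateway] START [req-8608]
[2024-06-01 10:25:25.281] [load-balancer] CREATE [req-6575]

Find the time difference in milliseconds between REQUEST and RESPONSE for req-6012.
401

To calculate latency:

1. Find REQUEST with id req-6012: 2024-06-01 10:15:17.648
2. Find RESPONSE with id req-6012: 2024-06-01 10:15:18.049
3. Latency: 2024-06-01 10:15:18.049 - 2024-06-01 10:15:17.648 = 401ms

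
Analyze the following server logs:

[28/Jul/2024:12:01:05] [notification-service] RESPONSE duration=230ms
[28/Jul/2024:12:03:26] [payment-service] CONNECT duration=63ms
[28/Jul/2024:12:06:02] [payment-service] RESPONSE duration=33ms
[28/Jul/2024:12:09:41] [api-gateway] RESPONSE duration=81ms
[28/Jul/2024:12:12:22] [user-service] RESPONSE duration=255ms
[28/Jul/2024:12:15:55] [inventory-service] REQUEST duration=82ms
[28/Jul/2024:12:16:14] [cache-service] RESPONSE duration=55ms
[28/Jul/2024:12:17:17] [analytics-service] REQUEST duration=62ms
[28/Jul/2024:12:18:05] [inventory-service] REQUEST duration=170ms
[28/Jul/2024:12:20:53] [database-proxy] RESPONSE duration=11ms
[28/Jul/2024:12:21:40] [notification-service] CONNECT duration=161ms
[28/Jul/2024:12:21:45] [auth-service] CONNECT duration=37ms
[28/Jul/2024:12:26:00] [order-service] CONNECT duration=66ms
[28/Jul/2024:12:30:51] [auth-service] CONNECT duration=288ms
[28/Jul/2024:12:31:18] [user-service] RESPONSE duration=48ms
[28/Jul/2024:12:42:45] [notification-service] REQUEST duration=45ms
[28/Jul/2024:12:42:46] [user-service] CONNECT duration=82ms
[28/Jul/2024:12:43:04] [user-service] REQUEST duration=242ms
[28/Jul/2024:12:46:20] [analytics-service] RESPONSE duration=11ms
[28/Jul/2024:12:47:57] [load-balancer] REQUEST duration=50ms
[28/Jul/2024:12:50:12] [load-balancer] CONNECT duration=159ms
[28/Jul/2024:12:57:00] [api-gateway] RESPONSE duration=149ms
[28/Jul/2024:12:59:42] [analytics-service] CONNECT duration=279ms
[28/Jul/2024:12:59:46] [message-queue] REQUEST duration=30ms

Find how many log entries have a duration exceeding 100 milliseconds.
9

To count timeouts:

1. Threshold: 100ms
2. Extract duration from each log entry
3. Count entries where duration > 100
4. Timeout count: 9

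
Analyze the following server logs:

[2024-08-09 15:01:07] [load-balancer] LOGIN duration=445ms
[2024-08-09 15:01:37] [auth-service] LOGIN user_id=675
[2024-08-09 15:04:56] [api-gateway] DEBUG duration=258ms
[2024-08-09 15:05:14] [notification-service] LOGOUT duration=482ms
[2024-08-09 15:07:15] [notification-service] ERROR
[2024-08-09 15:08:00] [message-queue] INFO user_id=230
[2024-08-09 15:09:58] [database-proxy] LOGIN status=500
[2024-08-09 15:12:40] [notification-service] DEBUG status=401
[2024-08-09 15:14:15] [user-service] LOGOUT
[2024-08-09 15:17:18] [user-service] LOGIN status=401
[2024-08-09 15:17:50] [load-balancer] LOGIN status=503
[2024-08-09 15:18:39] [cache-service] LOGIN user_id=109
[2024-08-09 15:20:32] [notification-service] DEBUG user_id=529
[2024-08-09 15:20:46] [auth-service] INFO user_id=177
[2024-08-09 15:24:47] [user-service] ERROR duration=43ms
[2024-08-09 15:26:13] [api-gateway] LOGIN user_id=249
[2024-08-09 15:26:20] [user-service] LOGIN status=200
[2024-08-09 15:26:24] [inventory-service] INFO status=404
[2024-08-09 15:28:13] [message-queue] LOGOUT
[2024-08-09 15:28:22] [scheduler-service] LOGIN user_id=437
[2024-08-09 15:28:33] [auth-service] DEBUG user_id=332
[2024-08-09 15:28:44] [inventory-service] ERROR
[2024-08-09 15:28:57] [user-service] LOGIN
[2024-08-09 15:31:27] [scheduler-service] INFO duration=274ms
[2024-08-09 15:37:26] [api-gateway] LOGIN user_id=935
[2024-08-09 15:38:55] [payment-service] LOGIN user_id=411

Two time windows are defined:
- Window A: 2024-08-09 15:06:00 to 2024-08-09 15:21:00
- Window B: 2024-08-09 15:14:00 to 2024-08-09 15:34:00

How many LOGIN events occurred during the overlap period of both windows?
3

To find overlap events:

1. Window A: 2024-08-09 15:06:00 to 2024-08-09 15:21:00
2. Window B: 2024-08-09 15:14:00 to 2024-08-09 15:34:00
3. Overlap period: 2024-08-09 15:14:00 to 2024-08-09 15:21:00
4. Count LOGIN events in overlap: 3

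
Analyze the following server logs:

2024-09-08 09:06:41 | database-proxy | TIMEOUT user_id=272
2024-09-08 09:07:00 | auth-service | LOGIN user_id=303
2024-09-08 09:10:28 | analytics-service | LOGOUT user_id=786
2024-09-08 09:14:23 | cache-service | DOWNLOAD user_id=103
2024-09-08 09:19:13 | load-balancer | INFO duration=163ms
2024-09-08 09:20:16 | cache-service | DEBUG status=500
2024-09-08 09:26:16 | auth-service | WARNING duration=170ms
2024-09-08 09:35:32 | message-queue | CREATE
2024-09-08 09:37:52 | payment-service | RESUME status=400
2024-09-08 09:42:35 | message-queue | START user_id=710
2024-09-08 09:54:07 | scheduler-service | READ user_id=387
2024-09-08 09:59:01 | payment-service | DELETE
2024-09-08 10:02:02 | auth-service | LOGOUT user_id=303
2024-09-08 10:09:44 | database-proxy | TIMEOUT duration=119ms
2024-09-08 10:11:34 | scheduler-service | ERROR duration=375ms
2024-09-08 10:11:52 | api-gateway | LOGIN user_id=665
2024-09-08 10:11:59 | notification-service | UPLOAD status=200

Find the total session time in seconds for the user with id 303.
3302

To calculate session duration:

1. Find LOGIN event for user_id=303: 2024-09-08 09:07:00
2. Find LOGOUT event for user_id=303: 2024-09-08 10:02:02
3. Session duration: 2024-09-08 10:02:02 - 2024-09-08 09:07:00 = 3302 seconds (55 minutes)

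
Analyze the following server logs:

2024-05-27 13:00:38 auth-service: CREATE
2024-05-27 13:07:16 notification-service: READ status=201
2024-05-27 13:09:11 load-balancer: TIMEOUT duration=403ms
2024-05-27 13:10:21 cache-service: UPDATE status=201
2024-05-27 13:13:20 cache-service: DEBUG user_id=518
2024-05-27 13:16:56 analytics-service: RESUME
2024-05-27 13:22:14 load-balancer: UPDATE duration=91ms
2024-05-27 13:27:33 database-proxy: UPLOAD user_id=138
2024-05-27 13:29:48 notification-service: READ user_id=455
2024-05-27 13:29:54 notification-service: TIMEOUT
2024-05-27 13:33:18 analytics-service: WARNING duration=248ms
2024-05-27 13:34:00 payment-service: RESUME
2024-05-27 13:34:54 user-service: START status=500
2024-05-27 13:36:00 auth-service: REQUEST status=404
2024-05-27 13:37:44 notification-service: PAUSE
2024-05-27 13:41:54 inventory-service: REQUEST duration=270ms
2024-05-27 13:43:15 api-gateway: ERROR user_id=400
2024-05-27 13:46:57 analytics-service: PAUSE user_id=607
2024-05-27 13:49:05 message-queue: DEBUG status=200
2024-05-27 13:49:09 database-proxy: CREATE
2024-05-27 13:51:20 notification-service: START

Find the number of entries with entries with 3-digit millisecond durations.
3

To find matching entries:

1. Pattern to match: entries with 3-digit millisecond durations
2. Scan each log entry for the pattern
3. Count matches: 3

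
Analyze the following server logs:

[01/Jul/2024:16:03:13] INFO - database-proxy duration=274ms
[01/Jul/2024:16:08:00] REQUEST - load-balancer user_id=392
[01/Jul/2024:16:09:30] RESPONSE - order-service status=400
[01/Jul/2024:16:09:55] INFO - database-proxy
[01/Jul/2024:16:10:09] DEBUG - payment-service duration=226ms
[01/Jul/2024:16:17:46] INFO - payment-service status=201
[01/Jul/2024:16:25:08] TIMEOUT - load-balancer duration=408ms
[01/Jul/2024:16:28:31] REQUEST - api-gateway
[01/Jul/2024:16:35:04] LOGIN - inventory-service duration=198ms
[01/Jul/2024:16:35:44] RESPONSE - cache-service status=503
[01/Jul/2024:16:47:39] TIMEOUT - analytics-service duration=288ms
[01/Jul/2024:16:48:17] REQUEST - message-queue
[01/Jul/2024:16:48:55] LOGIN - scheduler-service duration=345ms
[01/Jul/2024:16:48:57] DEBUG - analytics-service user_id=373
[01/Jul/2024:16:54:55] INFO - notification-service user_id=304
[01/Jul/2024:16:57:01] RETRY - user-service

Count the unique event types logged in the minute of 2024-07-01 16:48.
3

To count unique event types:

1. Filter events in the minute starting at 2024-07-01 16:48
2. Extract event types from matching entries
3. Count unique types: 3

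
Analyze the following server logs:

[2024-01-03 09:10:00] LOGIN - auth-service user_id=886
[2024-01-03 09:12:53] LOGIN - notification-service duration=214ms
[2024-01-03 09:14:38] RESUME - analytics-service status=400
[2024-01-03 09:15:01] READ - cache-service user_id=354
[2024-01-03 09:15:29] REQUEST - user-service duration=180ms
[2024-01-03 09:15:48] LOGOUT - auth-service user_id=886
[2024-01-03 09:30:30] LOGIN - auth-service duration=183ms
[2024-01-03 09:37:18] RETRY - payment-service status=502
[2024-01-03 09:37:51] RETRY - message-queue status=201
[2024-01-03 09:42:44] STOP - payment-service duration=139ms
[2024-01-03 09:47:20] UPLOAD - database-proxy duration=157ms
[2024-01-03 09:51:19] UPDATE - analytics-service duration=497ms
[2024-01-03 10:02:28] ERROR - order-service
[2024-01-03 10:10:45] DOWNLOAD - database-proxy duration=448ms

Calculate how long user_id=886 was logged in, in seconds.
348

To calculate session duration:

1. Find LOGIN event for user_id=886: 2024-01-03 09:10:00
2. Find LOGOUT event for user_id=886: 2024-01-03 09:15:48
3. Session duration: 2024-01-03 09:15:48 - 2024-01-03 09:10:00 = 348 seconds (5 minutes)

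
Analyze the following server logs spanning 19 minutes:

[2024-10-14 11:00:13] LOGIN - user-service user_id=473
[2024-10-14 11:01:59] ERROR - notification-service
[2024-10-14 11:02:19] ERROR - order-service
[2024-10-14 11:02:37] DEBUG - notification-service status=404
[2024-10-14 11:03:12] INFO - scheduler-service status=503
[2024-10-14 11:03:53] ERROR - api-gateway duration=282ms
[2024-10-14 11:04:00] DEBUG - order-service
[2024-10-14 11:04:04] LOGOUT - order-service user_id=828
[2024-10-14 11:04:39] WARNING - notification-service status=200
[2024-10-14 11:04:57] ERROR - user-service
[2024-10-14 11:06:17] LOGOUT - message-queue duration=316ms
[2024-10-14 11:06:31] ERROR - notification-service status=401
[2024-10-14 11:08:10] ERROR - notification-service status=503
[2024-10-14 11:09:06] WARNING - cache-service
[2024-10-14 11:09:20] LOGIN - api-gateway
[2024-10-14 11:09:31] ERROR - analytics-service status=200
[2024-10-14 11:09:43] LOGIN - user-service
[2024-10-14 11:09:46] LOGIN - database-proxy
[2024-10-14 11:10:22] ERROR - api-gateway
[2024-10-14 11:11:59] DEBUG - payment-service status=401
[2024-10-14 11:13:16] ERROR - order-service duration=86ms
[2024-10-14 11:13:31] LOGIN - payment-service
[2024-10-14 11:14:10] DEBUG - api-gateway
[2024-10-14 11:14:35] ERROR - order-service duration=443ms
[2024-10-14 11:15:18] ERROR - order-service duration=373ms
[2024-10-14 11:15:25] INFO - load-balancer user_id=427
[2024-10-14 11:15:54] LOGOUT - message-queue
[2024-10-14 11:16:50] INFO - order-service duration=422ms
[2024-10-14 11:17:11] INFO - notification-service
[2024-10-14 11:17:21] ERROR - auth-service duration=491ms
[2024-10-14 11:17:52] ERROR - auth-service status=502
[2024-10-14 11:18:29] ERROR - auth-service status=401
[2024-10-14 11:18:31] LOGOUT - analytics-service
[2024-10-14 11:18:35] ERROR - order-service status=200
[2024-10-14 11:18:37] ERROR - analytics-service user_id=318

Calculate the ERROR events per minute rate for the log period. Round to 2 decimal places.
0.84

To calculate the rate:

1. Count total ERROR events: 16
2. Total time period: 19 minutes
3. Rate = 16 / 19 = 0.84 events per minute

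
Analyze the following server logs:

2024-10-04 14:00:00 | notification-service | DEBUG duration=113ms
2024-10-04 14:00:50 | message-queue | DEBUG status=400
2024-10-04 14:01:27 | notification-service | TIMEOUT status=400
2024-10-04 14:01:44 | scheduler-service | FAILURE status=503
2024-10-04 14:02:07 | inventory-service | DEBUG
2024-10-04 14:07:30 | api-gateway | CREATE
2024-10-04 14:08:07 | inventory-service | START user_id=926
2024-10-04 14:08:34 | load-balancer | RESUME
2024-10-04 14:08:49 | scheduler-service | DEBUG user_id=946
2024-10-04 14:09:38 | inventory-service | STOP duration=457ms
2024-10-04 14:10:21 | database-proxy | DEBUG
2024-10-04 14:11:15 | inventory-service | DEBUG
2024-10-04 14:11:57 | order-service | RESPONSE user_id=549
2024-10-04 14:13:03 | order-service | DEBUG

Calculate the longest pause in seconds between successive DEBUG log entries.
402

To find the longest gap:

1. Extract all DEBUG events in chronological order
2. Calculate time differences between consecutive events
3. Find the maximum difference
4. Longest gap: 402 seconds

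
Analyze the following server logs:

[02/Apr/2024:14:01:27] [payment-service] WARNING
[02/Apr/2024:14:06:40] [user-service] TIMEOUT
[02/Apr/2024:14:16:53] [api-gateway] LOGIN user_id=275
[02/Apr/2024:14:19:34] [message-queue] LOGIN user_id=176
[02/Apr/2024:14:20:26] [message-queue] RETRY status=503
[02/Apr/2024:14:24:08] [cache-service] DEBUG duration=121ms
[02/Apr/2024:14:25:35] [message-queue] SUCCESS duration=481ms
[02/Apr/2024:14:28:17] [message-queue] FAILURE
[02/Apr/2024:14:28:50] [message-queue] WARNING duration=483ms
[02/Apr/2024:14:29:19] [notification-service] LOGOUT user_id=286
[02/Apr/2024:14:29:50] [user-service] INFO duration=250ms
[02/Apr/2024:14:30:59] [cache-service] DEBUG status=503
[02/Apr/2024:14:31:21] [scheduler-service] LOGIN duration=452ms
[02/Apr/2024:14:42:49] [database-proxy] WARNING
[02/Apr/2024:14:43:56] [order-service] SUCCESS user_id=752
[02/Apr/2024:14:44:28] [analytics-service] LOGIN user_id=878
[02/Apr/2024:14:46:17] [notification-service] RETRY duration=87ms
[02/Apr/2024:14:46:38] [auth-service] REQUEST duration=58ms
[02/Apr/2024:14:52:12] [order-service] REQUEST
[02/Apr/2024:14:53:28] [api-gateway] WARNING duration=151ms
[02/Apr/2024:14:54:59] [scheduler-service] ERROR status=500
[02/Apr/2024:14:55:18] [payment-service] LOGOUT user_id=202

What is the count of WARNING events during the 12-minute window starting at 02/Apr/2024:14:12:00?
0

To count events in the time window:

1. Window boundaries: 02/Apr/2024:14:12:00 to 02/Apr/2024:14:24:00
2. Filter for WARNING events within this window
3. Count matching events: 0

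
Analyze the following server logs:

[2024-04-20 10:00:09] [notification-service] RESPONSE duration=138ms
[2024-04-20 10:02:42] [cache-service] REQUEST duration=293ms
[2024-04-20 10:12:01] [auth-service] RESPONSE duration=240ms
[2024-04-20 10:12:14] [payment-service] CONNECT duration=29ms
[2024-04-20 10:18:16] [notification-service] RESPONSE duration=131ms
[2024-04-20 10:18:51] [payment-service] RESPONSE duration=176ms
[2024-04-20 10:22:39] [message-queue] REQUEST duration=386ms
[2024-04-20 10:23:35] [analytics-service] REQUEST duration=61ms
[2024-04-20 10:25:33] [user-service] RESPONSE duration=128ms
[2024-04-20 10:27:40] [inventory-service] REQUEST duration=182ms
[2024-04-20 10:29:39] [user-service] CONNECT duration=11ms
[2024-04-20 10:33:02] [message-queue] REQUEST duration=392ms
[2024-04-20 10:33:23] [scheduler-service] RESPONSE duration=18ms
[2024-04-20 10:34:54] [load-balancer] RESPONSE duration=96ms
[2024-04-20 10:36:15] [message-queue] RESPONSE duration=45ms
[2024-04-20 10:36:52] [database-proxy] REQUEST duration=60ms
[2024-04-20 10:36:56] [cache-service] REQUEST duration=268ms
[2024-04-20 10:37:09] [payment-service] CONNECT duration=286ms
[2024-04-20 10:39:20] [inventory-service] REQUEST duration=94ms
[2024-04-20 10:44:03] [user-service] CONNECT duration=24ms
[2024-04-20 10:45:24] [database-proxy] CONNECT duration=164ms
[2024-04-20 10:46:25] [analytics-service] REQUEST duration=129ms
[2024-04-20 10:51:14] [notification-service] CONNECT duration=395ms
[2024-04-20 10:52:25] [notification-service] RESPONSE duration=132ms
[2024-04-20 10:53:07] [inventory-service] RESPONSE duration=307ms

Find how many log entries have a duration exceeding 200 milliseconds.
8

To count timeouts:

1. Threshold: 200ms
2. Extract duration from each log entry
3. Count entries where duration > 200
4. Timeout count: 8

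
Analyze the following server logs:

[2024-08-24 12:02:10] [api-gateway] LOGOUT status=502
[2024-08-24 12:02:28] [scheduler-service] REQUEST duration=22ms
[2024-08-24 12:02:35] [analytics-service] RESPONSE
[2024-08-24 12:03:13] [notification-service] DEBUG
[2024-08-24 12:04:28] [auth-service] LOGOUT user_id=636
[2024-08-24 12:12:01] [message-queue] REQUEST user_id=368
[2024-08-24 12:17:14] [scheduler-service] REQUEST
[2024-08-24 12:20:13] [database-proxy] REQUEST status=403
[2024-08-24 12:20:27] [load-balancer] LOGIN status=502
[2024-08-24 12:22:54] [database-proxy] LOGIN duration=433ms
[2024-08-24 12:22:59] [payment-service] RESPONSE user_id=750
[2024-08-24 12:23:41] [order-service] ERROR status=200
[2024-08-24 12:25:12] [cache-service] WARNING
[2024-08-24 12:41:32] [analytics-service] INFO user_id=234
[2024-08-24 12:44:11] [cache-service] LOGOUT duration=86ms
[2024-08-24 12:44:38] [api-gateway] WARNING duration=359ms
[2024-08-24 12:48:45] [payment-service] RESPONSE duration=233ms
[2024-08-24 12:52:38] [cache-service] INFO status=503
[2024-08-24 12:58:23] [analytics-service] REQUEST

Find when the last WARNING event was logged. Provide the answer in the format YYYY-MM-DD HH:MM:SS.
2024-08-24 12:44:38

To find the last event:

1. Filter for all WARNING events
2. Sort by timestamp
3. Select the last one
4. Timestamp: 2024-08-24 12:44:38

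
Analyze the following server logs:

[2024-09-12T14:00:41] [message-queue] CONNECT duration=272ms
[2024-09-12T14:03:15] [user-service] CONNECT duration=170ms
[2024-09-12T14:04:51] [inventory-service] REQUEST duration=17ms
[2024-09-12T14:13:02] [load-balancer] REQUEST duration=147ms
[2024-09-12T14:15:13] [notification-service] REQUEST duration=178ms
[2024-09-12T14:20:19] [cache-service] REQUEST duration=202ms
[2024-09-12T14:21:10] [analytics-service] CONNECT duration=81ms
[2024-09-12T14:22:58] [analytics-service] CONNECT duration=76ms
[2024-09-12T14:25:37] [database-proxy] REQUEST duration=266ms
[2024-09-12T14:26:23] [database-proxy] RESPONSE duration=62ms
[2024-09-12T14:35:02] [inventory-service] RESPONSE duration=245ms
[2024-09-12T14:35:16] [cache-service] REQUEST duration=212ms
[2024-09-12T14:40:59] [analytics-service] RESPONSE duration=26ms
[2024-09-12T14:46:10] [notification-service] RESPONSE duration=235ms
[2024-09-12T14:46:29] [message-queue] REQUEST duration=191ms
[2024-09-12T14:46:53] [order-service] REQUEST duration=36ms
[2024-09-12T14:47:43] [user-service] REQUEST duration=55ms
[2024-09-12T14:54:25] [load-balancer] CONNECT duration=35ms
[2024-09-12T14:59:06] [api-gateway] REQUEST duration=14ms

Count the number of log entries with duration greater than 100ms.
10

To count timeouts:

1. Threshold: 100ms
2. Extract duration from each log entry
3. Count entries where duration > 100
4. Timeout count: 10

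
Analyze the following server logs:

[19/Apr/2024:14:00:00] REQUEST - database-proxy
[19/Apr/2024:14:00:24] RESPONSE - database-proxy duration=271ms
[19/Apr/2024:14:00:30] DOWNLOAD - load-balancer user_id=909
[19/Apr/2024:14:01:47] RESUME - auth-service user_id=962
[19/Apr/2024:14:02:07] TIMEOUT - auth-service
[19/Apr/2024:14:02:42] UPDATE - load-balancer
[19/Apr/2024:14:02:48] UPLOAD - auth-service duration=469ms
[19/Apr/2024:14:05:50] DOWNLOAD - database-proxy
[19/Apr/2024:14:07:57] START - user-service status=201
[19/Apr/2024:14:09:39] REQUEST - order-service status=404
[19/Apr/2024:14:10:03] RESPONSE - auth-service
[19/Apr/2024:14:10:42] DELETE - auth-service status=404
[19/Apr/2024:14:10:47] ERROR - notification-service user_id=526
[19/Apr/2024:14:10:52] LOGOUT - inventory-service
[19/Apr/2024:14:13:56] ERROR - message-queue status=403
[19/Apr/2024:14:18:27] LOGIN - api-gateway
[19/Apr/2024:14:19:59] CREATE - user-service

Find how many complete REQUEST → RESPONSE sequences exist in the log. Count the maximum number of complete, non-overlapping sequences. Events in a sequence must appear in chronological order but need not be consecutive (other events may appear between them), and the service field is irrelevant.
2

To count sequences:

1. Look for pattern: REQUEST → RESPONSE
2. Greedily scan the log in chronological order, matching each sequence element in turn (ignoring service)
3. Each time the full pattern completes, increment the count and restart matching from the next event
4. Complete non-overlapping sequences found: 2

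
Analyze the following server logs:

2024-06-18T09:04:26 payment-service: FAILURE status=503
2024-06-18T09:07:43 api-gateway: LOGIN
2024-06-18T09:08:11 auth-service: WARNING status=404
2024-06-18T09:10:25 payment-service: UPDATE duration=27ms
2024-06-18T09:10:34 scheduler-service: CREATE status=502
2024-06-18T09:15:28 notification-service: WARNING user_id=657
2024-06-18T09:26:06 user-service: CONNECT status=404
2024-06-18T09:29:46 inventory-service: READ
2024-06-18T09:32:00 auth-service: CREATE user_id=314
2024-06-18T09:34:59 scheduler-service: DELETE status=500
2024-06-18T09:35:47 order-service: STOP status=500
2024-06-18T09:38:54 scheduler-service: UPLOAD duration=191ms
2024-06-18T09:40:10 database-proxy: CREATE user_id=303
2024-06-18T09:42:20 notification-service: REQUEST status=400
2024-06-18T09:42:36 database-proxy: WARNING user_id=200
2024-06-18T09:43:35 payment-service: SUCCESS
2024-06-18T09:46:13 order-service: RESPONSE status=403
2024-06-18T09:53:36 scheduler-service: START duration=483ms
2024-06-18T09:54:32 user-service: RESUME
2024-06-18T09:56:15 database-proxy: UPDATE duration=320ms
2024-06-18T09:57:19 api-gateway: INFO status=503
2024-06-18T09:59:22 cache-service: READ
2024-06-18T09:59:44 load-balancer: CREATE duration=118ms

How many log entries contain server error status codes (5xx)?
5

To find matching entries:

1. Pattern to match: server error status codes (5xx)
2. Scan each log entry for the pattern
3. Count matches: 5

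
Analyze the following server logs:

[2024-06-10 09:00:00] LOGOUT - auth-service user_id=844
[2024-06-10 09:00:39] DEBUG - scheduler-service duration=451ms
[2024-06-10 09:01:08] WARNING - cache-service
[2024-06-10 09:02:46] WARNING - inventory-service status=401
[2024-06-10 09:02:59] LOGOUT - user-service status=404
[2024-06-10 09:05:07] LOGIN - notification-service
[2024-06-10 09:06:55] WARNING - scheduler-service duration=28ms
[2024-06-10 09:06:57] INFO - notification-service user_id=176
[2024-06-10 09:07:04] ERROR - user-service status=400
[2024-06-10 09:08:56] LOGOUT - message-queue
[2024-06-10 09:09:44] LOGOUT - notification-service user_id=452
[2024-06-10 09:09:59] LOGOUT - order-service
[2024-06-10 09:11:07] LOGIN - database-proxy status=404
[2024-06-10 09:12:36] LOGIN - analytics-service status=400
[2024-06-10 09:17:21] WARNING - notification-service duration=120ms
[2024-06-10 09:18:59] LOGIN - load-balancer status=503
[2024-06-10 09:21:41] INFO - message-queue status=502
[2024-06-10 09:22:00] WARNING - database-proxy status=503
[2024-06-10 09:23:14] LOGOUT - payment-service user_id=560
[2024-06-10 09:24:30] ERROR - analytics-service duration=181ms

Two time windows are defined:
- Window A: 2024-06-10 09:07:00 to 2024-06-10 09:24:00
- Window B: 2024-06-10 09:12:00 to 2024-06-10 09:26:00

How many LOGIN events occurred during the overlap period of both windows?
2

To find overlap events:

1. Window A: 2024-06-10 09:07:00 to 2024-06-10 09:24:00
2. Window B: 2024-06-10 09:12:00 to 2024-06-10 09:26:00
3. Overlap period: 2024-06-10 09:12:00 to 2024-06-10 09:24:00
4. Count LOGIN events in overlap: 2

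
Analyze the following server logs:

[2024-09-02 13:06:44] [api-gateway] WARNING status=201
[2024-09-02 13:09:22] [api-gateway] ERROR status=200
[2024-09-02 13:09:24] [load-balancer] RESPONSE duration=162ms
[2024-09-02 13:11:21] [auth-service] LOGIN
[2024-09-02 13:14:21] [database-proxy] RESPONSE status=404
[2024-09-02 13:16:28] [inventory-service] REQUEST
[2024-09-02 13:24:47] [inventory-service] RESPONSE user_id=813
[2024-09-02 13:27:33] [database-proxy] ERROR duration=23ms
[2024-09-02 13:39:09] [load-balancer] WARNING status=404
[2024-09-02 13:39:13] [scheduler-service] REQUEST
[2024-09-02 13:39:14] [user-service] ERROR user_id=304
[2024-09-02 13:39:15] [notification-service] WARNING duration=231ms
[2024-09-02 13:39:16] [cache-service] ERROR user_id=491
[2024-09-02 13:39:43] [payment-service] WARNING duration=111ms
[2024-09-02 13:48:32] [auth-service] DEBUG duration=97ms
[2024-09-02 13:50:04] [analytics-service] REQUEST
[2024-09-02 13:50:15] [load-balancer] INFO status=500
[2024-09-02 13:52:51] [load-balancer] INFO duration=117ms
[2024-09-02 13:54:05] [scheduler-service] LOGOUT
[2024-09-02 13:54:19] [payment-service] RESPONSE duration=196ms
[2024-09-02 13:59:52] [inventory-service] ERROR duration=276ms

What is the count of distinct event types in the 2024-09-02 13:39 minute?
3

To count unique event types:

1. Filter events in the minute starting at 2024-09-02 13:39
2. Extract event types from matching entries
3. Count unique types: 3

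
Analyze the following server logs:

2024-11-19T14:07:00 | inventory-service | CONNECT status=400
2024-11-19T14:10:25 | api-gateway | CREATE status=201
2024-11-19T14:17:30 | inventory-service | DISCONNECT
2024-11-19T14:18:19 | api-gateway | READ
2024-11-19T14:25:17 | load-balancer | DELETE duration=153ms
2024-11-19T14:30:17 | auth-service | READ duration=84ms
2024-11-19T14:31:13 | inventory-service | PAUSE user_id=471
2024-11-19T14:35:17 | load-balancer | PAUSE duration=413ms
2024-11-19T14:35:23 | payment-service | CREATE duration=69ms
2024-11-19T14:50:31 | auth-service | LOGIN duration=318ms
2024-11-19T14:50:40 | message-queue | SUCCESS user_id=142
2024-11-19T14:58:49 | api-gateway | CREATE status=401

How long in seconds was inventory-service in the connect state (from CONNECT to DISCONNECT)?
630

To calculate state duration:

1. Find CONNECT event for inventory-service: 2024-11-19T14:07:00
2. Find DISCONNECT event for inventory-service: 2024-11-19T14:17:30
3. Calculate duration: 2024-11-19T14:17:30 - 2024-11-19T14:07:00 = 630 seconds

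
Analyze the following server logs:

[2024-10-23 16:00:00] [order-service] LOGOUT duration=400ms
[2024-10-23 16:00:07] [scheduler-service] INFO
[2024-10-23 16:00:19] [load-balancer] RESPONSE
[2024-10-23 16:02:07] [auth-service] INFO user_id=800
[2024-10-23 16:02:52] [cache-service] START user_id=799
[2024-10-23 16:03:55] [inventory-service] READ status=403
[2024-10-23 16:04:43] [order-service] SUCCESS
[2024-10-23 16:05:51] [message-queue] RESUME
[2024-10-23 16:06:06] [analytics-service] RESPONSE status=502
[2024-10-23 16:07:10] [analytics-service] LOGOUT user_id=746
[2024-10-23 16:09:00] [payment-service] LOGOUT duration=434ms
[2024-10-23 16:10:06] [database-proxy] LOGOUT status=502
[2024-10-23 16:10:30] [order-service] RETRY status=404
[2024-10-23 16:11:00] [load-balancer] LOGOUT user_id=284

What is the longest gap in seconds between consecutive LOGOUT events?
430

To find the longest gap:

1. Extract all LOGOUT events in chronological order
2. Calculate time differences between consecutive events
3. Find the maximum difference
4. Longest gap: 430 seconds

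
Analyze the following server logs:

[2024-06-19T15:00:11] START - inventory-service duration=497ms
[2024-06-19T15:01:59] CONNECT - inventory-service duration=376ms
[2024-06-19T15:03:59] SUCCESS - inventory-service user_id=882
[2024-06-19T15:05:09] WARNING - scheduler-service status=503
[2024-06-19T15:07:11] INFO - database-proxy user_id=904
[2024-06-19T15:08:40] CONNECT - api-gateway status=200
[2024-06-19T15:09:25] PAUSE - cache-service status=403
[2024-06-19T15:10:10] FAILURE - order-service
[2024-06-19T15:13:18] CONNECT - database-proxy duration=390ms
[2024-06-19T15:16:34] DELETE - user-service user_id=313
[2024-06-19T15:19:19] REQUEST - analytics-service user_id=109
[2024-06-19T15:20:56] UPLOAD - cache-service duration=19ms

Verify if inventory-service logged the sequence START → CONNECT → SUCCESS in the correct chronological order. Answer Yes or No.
Yes

To verify sequence order:

1. Find all events in sequence START → CONNECT → SUCCESS for inventory-service
2. Extract their timestamps
3. Check if timestamps are in ascending order
4. Result: Yes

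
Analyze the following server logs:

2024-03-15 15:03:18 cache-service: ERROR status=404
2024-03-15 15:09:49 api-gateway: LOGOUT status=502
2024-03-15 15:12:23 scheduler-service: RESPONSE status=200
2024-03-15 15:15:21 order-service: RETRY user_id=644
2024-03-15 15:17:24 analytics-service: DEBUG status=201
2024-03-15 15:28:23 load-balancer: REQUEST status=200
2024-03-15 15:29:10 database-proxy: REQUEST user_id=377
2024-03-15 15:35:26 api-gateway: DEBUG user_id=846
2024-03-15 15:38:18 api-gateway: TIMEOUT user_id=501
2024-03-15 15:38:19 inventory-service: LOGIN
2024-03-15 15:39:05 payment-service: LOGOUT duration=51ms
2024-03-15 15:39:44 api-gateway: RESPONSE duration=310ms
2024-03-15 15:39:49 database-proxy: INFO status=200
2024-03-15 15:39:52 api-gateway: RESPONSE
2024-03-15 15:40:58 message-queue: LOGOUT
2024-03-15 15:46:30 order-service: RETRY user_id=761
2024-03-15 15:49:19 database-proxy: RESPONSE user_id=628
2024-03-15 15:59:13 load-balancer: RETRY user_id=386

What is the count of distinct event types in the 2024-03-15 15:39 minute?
3

To count unique event types:

1. Filter events in the minute starting at 2024-03-15 15:39
2. Extract event types from matching entries
3. Count unique types: 3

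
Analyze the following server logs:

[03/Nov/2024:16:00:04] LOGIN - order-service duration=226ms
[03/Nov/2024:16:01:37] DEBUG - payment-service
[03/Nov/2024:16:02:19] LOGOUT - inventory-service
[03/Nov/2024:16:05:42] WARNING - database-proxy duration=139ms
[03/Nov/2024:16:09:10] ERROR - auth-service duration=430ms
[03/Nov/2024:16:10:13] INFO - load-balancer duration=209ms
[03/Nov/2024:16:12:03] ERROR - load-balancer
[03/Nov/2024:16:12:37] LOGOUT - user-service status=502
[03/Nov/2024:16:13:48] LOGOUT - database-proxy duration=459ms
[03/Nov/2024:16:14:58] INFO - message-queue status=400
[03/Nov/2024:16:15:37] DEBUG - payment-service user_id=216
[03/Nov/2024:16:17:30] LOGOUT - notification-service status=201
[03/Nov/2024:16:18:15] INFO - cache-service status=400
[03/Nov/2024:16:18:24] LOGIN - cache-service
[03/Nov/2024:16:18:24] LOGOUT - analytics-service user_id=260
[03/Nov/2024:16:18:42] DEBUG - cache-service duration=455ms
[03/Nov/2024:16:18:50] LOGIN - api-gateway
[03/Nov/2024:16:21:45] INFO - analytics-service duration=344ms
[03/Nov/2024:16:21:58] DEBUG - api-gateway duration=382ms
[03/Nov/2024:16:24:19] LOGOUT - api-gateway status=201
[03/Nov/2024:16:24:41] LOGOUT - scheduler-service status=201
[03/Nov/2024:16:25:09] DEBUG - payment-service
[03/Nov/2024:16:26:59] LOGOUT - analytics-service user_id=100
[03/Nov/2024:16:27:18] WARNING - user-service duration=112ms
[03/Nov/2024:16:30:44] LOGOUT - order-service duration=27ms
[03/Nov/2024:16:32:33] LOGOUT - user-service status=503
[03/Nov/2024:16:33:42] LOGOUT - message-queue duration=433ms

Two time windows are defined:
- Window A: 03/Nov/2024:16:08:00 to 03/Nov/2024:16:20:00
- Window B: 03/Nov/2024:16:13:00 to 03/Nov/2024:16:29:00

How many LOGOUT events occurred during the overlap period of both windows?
3

To find overlap events:

1. Window A: 03/Nov/2024:16:08:00 to 03/Nov/2024:16:20:00
2. Window B: 03/Nov/2024:16:13:00 to 03/Nov/2024:16:29:00
3. Overlap period: 03/Nov/2024:16:13:00 to 03/Nov/2024:16:20:00
4. Count LOGOUT events in overlap: 3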